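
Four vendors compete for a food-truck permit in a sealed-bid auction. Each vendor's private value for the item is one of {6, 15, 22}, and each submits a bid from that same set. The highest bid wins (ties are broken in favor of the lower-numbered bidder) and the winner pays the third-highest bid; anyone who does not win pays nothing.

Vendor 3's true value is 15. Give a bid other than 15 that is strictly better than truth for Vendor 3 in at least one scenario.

22

Suppose Vendor 1 bids 6, Vendor 2 bids 6 and Vendor 4 bids 22.
Bid 15: loses, pays 0, utility 0.
Bid 22: wins, pays 6, utility 15 - 6 = 9.
So bidding 22 beats truth here (9 > 0).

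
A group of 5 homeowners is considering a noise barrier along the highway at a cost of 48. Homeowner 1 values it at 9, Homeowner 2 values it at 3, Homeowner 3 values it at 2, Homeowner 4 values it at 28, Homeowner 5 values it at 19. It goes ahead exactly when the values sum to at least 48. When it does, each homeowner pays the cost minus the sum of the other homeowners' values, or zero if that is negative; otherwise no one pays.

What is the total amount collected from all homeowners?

Total value 61 ≥ cost 48, so it is built.
Homeowner 1: others sum to 52; max(0, 48 - 52) = 0.
Homeowner 2: others sum to 58; max(0, 48 - 58) = 0.
Homeowner 3: others sum to 59; max(0, 48 - 59) = 0.
Homeowner 4: others sum to 33; max(0, 48 - 33) = 15.
Homeowner 5: others sum to 42; max(0, 48 - 42) = 6.
Total collected = 0 + 0 + 0 + 15 + 6 = 21.

21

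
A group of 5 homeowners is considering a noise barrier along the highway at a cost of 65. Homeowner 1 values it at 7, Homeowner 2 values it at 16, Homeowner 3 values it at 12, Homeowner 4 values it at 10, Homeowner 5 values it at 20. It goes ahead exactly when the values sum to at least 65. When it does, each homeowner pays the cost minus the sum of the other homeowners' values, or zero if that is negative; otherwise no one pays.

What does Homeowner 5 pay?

Total value 65 ≥ cost 65, so the project is built.
The other homeowners' values sum to 45.
Cost minus that sum is 65 - 45 = 20.

20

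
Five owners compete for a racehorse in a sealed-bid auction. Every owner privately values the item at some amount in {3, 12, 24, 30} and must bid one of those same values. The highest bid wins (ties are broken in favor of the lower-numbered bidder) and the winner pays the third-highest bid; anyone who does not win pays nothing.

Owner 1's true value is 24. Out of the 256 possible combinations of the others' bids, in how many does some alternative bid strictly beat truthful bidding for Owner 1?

32

Others bid (3, 3, 3, 30): truth gives 0; bid 30 gives 21 > 0. Violating.
Others bid (3, 3, 12, 30): truth gives 0; bid 30 gives 12 > 0. Violating.
Others bid (3, 3, 30, 3): truth gives 0; bid 30 gives 21 > 0. Violating.
Others bid (3, 3, 30, 12): truth gives 0; bid 30 gives 12 > 0. Violating.
Others bid (3, 3, 3, 3): truth gives 21; no alternative beats it.
Others bid (3, 3, 3, 12): truth gives 21; no alternative beats it.
(Checking all 256 profiles: 32 have a profitable deviation, 224 do not.)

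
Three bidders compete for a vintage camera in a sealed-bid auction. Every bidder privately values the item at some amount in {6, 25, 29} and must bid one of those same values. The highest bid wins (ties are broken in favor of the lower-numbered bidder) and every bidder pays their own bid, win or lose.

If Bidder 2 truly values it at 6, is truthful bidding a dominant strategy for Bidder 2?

Check each profile of the others' bids and compare truth against every alternative bid.
Others bid (29, 6): truth gives -6, best alternative gives -25.
Others bid (29, 25): truth gives -6, best alternative gives -25.
Others bid (29, 29): truth gives -6, best alternative gives -25.
Others bid (6, 29): truth gives -6, best alternative gives -23.
Others bid (25, 6): truth gives -6, best alternative gives -23.
Others bid (25, 25): truth gives -6, best alternative gives -23.
(Remaining 3 profiles checked similarly; truth is weakly best in each.)
In every case the truthful bid is at least as good as any alternative, so it is a dominant strategy.

Yes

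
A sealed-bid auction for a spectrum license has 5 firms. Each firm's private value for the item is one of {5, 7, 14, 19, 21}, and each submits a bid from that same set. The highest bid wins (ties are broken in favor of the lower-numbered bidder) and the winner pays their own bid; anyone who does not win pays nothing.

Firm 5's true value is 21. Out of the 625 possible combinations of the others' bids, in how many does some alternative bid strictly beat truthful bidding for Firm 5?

Others bid (5, 5, 5, 5): truth gives 0; bid 7 gives 14 > 0. Violating.
Others bid (5, 5, 5, 7): truth gives 0; bid 14 gives 7 > 0. Violating.
Others bid (5, 5, 5, 14): truth gives 0; bid 19 gives 2 > 0. Violating.
Others bid (5, 5, 7, 5): truth gives 0; bid 14 gives 7 > 0. Violating.
Others bid (5, 5, 5, 19): truth gives 0; no alternative beats it.
Others bid (5, 5, 5, 21): truth gives 0; no alternative beats it.
(Checking all 625 profiles: 81 have a profitable deviation, 544 do not.)

81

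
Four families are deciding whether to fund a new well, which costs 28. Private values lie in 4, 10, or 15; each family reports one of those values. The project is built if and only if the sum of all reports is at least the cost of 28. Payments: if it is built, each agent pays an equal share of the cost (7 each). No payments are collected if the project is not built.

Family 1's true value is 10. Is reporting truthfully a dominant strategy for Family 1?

Yes

Check each profile of the others' reports and compare truth against every alternative report.
Others report (4, 4, 10): truth gives 3, best alternative gives 3.
Others report (4, 4, 15): truth gives 3, best alternative gives 3.
Others report (4, 10, 4): truth gives 3, best alternative gives 3.
Others report (4, 10, 10): truth gives 3, best alternative gives 3.
Others report (4, 10, 15): truth gives 3, best alternative gives 3.
Others report (4, 15, 4): truth gives 3, best alternative gives 3.
(Remaining 21 profiles checked similarly; truth is weakly best in each.)
In every case the truthful report is at least as good as any alternative, so it is a dominant strategy.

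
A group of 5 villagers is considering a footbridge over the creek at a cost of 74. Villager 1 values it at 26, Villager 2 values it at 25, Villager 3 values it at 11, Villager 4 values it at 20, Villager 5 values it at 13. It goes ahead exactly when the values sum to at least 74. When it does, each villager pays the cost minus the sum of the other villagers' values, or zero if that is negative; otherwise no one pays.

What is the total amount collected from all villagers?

9

Total value 95 ≥ cost 74, so it is built.
Villager 1: others sum to 69; max(0, 74 - 69) = 5.
Villager 2: others sum to 70; max(0, 74 - 70) = 4.
Villager 3: others sum to 84; max(0, 74 - 84) = 0.
Villager 4: others sum to 75; max(0, 74 - 75) = 0.
Villager 5: others sum to 82; max(0, 74 - 82) = 0.
Total collected = 5 + 4 + 0 + 0 + 0 = 9.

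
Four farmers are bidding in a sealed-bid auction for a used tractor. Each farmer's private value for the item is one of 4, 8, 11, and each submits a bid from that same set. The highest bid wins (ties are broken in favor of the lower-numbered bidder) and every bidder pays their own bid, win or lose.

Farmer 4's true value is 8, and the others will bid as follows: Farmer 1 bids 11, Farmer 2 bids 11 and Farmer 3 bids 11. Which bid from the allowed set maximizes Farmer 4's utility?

Bid 4: loses but pays 4, utility -4.
Bid 8: loses but pays 8, utility -8.
Bid 11: loses but pays 11, utility -11.
The best choice is 4 with utility -4.

4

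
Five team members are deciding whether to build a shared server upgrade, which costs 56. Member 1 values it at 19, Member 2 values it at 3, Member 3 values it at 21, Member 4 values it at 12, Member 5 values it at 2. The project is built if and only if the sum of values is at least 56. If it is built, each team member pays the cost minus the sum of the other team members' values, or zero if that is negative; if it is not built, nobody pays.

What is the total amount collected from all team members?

Total value 57 ≥ cost 56, so it is built.
Member 1: others sum to 38; max(0, 56 - 38) = 18.
Member 2: others sum to 54; max(0, 56 - 54) = 2.
Member 3: others sum to 36; max(0, 56 - 36) = 20.
Member 4: others sum to 45; max(0, 56 - 45) = 11.
Member 5: others sum to 55; max(0, 56 - 55) = 1.
Total collected = 18 + 2 + 20 + 11 + 1 = 52.

52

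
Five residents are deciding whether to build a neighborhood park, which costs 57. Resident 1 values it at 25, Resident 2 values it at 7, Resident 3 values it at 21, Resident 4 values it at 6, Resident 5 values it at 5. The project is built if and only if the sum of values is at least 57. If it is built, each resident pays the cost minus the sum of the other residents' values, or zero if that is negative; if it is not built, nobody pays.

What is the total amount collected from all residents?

Total value 64 ≥ cost 57, so it is built.
Resident 1: others sum to 39; max(0, 57 - 39) = 18.
Resident 2: others sum to 57; max(0, 57 - 57) = 0.
Resident 3: others sum to 43; max(0, 57 - 43) = 14.
Resident 4: others sum to 58; max(0, 57 - 58) = 0.
Resident 5: others sum to 59; max(0, 57 - 59) = 0.
Total collected = 18 + 0 + 14 + 0 + 0 = 32.

32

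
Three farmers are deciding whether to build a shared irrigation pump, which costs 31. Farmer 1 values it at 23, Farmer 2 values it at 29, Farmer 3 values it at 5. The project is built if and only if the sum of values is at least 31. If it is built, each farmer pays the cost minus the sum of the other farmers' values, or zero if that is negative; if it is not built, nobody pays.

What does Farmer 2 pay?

Total value 57 ≥ cost 31, so the project is built.
The other farmers' values sum to 28.
Cost minus that sum is 31 - 28 = 3.

3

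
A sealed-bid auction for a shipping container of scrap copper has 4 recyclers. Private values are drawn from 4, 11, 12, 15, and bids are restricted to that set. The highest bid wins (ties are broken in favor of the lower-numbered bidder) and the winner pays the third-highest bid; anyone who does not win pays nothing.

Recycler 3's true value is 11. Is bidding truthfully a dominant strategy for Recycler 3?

Consider the case where Recycler 1 bids 4, Recycler 2 bids 4 and Recycler 4 bids 12.
Truthful bid 11: loses, pays 0, utility 0.
Bid 12 instead: wins, pays 4, utility 11 - 4 = 7.
Since 7 > 0, bidding 12 is strictly better here, so truthful bidding is not dominant.

No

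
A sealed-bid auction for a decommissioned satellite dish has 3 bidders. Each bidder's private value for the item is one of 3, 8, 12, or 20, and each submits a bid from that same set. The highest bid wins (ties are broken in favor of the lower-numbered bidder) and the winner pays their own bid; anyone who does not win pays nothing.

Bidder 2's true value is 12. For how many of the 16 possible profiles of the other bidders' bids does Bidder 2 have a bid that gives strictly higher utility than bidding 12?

2

Others bid (3, 3): truth gives 0; bid 8 gives 4 > 0. Violating.
Others bid (3, 8): truth gives 0; bid 8 gives 4 > 0. Violating.
Others bid (3, 12): truth gives 0; no alternative beats it.
Others bid (3, 20): truth gives 0; no alternative beats it.
(Checking all 16 profiles: 2 have a profitable deviation, 14 do not.)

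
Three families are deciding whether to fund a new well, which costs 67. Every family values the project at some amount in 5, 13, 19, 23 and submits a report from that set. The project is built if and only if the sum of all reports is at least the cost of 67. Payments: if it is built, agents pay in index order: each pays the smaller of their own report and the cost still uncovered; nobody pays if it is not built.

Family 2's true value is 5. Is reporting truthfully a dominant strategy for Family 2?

Check each profile of the others' reports and compare truth against every alternative report.
Others report (5, 5): truth gives 0, best alternative gives 0.
Others report (5, 13): truth gives 0, best alternative gives 0.
Others report (5, 19): truth gives 0, best alternative gives 0.
Others report (5, 23): truth gives 0, best alternative gives 0.
Others report (13, 5): truth gives 0, best alternative gives 0.
Others report (13, 13): truth gives 0, best alternative gives 0.
(Remaining 10 profiles checked similarly; truth is weakly best in each.)
In every case the truthful report is at least as good as any alternative, so it is a dominant strategy.

Yes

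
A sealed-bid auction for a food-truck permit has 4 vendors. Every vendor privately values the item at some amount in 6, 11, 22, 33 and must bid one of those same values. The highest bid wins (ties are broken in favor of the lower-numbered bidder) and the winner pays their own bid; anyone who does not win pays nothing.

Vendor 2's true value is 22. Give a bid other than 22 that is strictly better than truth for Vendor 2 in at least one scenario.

Suppose Vendor 1 bids 6, Vendor 3 bids 6 and Vendor 4 bids 6.
Bid 22: wins, pays 22, utility 22 - 22 = 0.
Bid 11: wins, pays 11, utility 22 - 11 = 11.
So bidding 11 beats truth here (11 > 0).

11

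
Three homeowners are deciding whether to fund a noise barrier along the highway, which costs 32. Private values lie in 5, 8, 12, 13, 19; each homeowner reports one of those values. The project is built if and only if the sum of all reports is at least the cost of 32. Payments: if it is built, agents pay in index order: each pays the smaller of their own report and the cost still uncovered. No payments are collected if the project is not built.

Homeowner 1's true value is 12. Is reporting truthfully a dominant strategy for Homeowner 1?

No

Consider the case where Homeowner 2 reports 5 and Homeowner 3 reports 19.
Truthful report 12: project built, pays 12, utility 12 - 12 = 0.
Report 8 instead: project built, pays 8, utility 12 - 8 = 4.
Since 4 > 0, reporting 8 is strictly better here, so truthful reporting is not dominant.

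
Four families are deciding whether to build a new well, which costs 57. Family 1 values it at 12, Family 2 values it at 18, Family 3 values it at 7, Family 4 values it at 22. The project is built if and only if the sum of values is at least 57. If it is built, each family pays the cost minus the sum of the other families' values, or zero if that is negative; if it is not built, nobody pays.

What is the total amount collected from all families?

51

Total value 59 ≥ cost 57, so it is built.
Family 1: others sum to 47; max(0, 57 - 47) = 10.
Family 2: others sum to 41; max(0, 57 - 41) = 16.
Family 3: others sum to 52; max(0, 57 - 52) = 5.
Family 4: others sum to 37; max(0, 57 - 37) = 20.
Total collected = 10 + 16 + 5 + 20 = 51.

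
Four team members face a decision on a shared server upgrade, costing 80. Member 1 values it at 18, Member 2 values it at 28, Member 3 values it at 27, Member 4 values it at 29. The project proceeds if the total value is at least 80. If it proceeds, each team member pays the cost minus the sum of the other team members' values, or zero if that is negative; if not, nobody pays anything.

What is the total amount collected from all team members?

Total value 102 ≥ cost 80, so it is built.
Member 1: others sum to 84; max(0, 80 - 84) = 0.
Member 2: others sum to 74; max(0, 80 - 74) = 6.
Member 3: others sum to 75; max(0, 80 - 75) = 5.
Member 4: others sum to 73; max(0, 80 - 73) = 7.
Total collected = 0 + 6 + 5 + 7 = 18.

18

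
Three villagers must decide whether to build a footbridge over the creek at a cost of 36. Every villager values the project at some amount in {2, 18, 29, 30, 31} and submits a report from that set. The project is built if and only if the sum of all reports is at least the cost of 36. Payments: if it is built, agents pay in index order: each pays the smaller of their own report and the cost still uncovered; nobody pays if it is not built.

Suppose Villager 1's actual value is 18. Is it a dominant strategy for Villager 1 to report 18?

No

Consider the case where Villager 2 reports 18 and Villager 3 reports 18.
Truthful report 18: project built, pays 18, utility 18 - 18 = 0.
Report 2 instead: project built, pays 2, utility 18 - 2 = 16.
Since 16 > 0, reporting 2 is strictly better here, so truthful reporting is not dominant.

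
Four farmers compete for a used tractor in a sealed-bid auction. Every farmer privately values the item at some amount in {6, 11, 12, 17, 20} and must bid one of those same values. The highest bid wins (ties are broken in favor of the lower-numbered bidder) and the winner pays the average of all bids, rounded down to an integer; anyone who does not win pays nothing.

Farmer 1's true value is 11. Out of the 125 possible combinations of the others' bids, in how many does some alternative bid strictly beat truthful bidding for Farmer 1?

Others bid (6, 6, 6): truth gives 4; bid 6 gives 5 > 4. Violating.
Others bid (6, 6, 12): truth gives 0; bid 12 gives 2 > 0. Violating.
Others bid (6, 11, 12): truth gives 0; bid 12 gives 1 > 0. Violating.
Others bid (6, 12, 6): truth gives 0; bid 12 gives 2 > 0. Violating.
Others bid (6, 6, 11): truth gives 3; no alternative beats it.
Others bid (6, 6, 17): truth gives 0; no alternative beats it.
(Checking all 125 profiles: 13 have a profitable deviation, 112 do not.)

13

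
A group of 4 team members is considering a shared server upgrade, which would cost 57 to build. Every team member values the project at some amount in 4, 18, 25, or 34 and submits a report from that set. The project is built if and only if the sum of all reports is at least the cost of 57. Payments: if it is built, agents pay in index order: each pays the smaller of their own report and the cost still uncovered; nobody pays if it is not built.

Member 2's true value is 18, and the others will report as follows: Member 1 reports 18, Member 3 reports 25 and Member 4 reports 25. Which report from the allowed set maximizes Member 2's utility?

4

Report 4: project built, pays 4, utility 18 - 4 = 14.
Report 18: project built, pays 18, utility 18 - 18 = 0.
Report 25: project built, pays 25, utility 18 - 25 = -7.
Report 34: project built, pays 34, utility 18 - 34 = -16.
The best choice is 4 with utility 14.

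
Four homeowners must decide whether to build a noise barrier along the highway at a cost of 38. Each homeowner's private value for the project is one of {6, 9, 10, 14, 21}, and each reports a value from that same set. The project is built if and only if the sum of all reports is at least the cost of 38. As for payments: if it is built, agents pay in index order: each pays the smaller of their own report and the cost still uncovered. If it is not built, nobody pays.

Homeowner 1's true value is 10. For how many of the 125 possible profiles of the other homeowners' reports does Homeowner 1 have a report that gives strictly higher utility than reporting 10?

99

Others report (6, 6, 21): truth gives 0; report 6 gives 4 > 0. Violating.
Others report (6, 9, 14): truth gives 0; report 9 gives 1 > 0. Violating.
Others report (6, 9, 21): truth gives 0; report 6 gives 4 > 0. Violating.
Others report (6, 10, 14): truth gives 0; report 9 gives 1 > 0. Violating.
Others report (6, 6, 6): truth gives 0; no alternative beats it.
Others report (6, 6, 9): truth gives 0; no alternative beats it.
(Checking all 125 profiles: 99 have a profitable deviation, 26 do not.)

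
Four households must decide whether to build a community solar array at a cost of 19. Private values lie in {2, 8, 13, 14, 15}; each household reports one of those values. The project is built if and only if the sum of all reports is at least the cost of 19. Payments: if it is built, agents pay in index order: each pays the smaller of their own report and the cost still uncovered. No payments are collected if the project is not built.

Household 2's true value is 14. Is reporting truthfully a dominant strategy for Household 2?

No

Consider the case where Household 1 reports 2, Household 3 reports 2 and Household 4 reports 2.
Truthful report 14: project built, pays 14, utility 14 - 14 = 0.
Report 13 instead: project built, pays 13, utility 14 - 13 = 1.
Since 1 > 0, reporting 13 is strictly better here, so truthful reporting is not dominant.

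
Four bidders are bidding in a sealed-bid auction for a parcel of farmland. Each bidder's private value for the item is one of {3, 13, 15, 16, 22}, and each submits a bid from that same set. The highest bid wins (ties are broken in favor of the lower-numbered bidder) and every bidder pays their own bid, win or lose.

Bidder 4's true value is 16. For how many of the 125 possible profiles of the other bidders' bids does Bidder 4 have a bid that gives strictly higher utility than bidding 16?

106

Others bid (3, 3, 3): truth gives 0; bid 13 gives 3 > 0. Violating.
Others bid (3, 3, 13): truth gives 0; bid 15 gives 1 > 0. Violating.
Others bid (3, 3, 16): truth gives -16; bid 3 gives -3 > -16. Violating.
Others bid (3, 3, 22): truth gives -16; bid 3 gives -3 > -16. Violating.
Others bid (3, 3, 15): truth gives 0; no alternative beats it.
Others bid (3, 13, 15): truth gives 0; no alternative beats it.
(Checking all 125 profiles: 106 have a profitable deviation, 19 do not.)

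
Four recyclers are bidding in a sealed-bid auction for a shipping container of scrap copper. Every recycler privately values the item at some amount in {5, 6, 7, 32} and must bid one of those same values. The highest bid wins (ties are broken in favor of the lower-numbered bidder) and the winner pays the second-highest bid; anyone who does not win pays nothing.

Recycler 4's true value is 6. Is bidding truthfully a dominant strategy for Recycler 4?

Check each profile of the others' bids and compare truth against every alternative bid.
Others bid (5, 5, 5): truth gives 1, best alternative gives 1.
Others bid (5, 5, 6): truth gives 0, best alternative gives 0.
Others bid (5, 5, 7): truth gives 0, best alternative gives 0.
Others bid (5, 5, 32): truth gives 0, best alternative gives 0.
Others bid (5, 6, 5): truth gives 0, best alternative gives 0.
Others bid (5, 6, 6): truth gives 0, best alternative gives 0.
(Remaining 58 profiles checked similarly; truth is weakly best in each.)
In every case the truthful bid is at least as good as any alternative, so it is a dominant strategy.

Yes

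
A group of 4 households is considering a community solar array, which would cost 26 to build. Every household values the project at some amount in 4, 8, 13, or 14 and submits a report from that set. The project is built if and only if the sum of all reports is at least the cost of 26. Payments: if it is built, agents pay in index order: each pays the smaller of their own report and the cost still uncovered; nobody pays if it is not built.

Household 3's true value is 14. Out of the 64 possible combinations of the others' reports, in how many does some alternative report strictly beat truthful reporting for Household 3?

Others report (4, 4, 8): truth gives 0; report 13 gives 1 > 0. Violating.
Others report (4, 4, 13): truth gives 0; report 8 gives 6 > 0. Violating.
Others report (4, 4, 14): truth gives 0; report 4 gives 10 > 0. Violating.
Others report (4, 8, 4): truth gives 0; report 13 gives 1 > 0. Violating.
Others report (4, 4, 4): truth gives 0; no alternative beats it.
Others report (8, 14, 4): truth gives 10; no alternative beats it.
(Checking all 64 profiles: 39 have a profitable deviation, 25 do not.)

39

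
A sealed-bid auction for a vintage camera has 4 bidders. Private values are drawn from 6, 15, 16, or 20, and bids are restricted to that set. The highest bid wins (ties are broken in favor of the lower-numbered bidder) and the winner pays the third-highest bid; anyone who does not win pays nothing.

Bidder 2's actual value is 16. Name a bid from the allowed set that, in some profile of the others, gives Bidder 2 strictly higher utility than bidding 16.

20

Suppose Bidder 1 bids 6, Bidder 3 bids 6 and Bidder 4 bids 20.
Bid 16: loses, pays 0, utility 0.
Bid 20: wins, pays 6, utility 16 - 6 = 10.
So bidding 20 beats truth here (10 > 0).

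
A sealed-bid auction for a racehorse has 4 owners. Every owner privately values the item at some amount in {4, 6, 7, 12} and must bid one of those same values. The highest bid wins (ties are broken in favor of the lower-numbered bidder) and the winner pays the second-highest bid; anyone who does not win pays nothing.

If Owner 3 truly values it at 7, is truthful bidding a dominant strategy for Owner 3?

Check each profile of the others' bids and compare truth against every alternative bid.
Others bid (4, 4, 4): truth gives 3, best alternative gives 3.
Others bid (4, 4, 6): truth gives 1, best alternative gives 1.
Others bid (4, 6, 4): truth gives 1, best alternative gives 1.
Others bid (4, 6, 6): truth gives 1, best alternative gives 1.
Others bid (6, 4, 4): truth gives 1, best alternative gives 1.
Others bid (6, 4, 6): truth gives 1, best alternative gives 1.
(Remaining 58 profiles checked similarly; truth is weakly best in each.)
In every case the truthful bid is at least as good as any alternative, so it is a dominant strategy.

Yes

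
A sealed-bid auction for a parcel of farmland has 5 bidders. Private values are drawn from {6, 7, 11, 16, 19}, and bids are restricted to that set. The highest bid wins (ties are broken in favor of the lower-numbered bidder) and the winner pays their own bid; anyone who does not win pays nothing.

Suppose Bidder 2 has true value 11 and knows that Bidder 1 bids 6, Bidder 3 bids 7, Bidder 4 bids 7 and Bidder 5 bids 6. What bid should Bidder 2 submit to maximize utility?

7

Bid 6: loses, pays 0, utility 0.
Bid 7: wins, pays 7, utility 11 - 7 = 4.
Bid 11: wins, pays 11, utility 11 - 11 = 0.
Bid 16: wins, pays 16, utility 11 - 16 = -5.
Bid 19: wins, pays 19, utility 11 - 19 = -8.
The best choice is 7 with utility 4.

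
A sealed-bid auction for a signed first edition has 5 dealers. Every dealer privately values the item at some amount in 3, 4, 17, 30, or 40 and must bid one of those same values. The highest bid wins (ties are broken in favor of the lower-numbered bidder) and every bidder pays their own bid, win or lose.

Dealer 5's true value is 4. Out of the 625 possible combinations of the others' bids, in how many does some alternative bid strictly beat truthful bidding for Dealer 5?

624

Others bid (3, 3, 3, 4): truth gives -4; bid 3 gives -3 > -4. Violating.
Others bid (3, 3, 3, 17): truth gives -4; bid 3 gives -3 > -4. Violating.
Others bid (3, 3, 3, 30): truth gives -4; bid 3 gives -3 > -4. Violating.
Others bid (3, 3, 3, 40): truth gives -4; bid 3 gives -3 > -4. Violating.
Others bid (3, 3, 3, 3): truth gives 0; no alternative beats it.
(Checking all 625 profiles: 624 have a profitable deviation, 1 does not.)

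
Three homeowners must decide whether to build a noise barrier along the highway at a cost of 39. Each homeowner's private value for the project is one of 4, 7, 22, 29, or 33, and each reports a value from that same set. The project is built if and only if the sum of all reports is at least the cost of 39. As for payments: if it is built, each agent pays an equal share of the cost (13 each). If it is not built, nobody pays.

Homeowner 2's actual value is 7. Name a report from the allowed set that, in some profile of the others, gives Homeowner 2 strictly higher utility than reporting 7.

Suppose Homeowner 1 reports 4 and Homeowner 3 reports 29.
Report 7: project built, pays 13, utility 7 - 13 = -6.
Report 4: project not built, utility 0.
So reporting 4 beats truth here (0 > -6).

4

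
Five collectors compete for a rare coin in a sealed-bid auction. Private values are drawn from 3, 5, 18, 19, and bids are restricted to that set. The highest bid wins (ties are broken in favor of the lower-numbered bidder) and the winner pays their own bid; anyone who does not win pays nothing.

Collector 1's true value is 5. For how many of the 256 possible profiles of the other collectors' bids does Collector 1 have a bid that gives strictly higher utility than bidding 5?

1

Others bid (3, 3, 3, 3): truth gives 0; bid 3 gives 2 > 0. Violating.
Others bid (3, 3, 3, 5): truth gives 0; no alternative beats it.
Others bid (3, 3, 3, 18): truth gives 0; no alternative beats it.
(Checking all 256 profiles: 1 has a profitable deviation, 255 do not.)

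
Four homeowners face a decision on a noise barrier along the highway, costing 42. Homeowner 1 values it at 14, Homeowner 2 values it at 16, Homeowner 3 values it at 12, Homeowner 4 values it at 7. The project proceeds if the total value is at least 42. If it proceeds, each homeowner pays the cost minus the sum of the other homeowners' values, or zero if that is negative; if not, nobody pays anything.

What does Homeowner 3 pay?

Total value 49 ≥ cost 42, so the project is built.
The other homeowners' values sum to 37.
Cost minus that sum is 42 - 37 = 5.

5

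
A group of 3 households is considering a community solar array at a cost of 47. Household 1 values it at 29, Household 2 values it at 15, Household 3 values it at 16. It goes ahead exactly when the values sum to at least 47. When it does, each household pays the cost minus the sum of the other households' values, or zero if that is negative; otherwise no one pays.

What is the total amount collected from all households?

Total value 60 ≥ cost 47, so it is built.
Household 1: others sum to 31; max(0, 47 - 31) = 16.
Household 2: others sum to 45; max(0, 47 - 45) = 2.
Household 3: others sum to 44; max(0, 47 - 44) = 3.
Total collected = 16 + 2 + 3 = 21.

21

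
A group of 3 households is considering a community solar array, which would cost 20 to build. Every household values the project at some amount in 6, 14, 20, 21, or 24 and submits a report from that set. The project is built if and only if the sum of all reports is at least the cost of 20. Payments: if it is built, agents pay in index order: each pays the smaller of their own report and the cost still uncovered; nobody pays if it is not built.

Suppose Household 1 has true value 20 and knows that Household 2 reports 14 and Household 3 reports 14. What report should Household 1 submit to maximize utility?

Report 6: project built, pays 6, utility 20 - 6 = 14.
Report 14: project built, pays 14, utility 20 - 14 = 6.
Report 20: project built, pays 20, utility 20 - 20 = 0.
Report 21: project built, pays 20, utility 20 - 20 = 0.
Report 24: project built, pays 20, utility 20 - 20 = 0.
The best choice is 6 with utility 14.

6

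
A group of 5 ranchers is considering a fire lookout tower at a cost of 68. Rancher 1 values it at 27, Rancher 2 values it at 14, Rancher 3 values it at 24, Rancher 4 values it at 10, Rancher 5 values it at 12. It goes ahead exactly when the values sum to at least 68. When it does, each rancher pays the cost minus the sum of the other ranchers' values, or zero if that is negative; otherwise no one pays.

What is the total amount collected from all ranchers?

Total value 87 ≥ cost 68, so it is built.
Rancher 1: others sum to 60; max(0, 68 - 60) = 8.
Rancher 2: others sum to 73; max(0, 68 - 73) = 0.
Rancher 3: others sum to 63; max(0, 68 - 63) = 5.
Rancher 4: others sum to 77; max(0, 68 - 77) = 0.
Rancher 5: others sum to 75; max(0, 68 - 75) = 0.
Total collected = 8 + 0 + 5 + 0 + 0 = 13.

13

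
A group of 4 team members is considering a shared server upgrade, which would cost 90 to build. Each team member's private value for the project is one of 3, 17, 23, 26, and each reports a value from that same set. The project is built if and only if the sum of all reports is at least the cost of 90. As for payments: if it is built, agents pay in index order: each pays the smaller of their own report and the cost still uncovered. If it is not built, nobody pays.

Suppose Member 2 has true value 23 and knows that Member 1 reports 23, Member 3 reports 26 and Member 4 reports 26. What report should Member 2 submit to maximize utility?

Report 3: project not built, utility 0.
Report 17: project built, pays 17, utility 23 - 17 = 6.
Report 23: project built, pays 23, utility 23 - 23 = 0.
Report 26: project built, pays 26, utility 23 - 26 = -3.
The best choice is 17 with utility 6.

17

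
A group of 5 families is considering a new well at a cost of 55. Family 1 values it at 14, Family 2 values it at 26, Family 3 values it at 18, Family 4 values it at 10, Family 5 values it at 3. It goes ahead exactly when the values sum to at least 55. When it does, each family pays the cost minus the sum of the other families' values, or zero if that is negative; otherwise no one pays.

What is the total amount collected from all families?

12

Total value 71 ≥ cost 55, so it is built.
Family 1: others sum to 57; max(0, 55 - 57) = 0.
Family 2: others sum to 45; max(0, 55 - 45) = 10.
Family 3: others sum to 53; max(0, 55 - 53) = 2.
Family 4: others sum to 61; max(0, 55 - 61) = 0.
Family 5: others sum to 68; max(0, 55 - 68) = 0.
Total collected = 0 + 10 + 2 + 0 + 0 = 12.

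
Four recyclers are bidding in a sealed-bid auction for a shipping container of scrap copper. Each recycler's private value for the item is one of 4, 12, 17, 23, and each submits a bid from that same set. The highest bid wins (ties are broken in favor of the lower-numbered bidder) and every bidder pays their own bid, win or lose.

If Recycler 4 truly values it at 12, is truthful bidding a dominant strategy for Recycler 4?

Consider the case where Recycler 1 bids 4, Recycler 2 bids 4 and Recycler 3 bids 12.
Truthful bid 12: loses but pays 12, utility -12.
Bid 4 instead: loses but pays 4, utility -4.
Since -4 > -12, bidding 4 is strictly better here, so truthful bidding is not dominant.

No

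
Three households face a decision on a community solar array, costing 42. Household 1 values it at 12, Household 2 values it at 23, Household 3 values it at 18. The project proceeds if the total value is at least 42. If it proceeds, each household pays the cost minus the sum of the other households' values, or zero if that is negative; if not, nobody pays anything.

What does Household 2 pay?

12

Total value 53 ≥ cost 42, so the project is built.
The other households' values sum to 30.
Cost minus that sum is 42 - 30 = 12.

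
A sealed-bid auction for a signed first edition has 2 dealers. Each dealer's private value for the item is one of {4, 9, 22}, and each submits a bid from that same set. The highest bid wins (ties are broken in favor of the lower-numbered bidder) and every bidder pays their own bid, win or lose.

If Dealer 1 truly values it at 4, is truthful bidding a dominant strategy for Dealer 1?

Yes

Check each profile of the others' bids and compare truth against every alternative bid.
Others bid (4): truth gives 0, best alternative gives -5.
Others bid (22): truth gives -4, best alternative gives -9.
Others bid (9): truth gives -4, best alternative gives -5.
In every case the truthful bid is at least as good as any alternative, so it is a dominant strategy.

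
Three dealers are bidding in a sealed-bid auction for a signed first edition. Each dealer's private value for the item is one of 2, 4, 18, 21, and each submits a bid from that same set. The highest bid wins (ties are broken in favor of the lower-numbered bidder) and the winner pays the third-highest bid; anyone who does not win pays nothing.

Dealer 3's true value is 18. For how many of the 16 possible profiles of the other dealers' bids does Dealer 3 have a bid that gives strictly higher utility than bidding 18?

4

Others bid (2, 18): truth gives 0; bid 21 gives 16 > 0. Violating.
Others bid (4, 18): truth gives 0; bid 21 gives 14 > 0. Violating.
Others bid (18, 2): truth gives 0; bid 21 gives 16 > 0. Violating.
Others bid (18, 4): truth gives 0; bid 21 gives 14 > 0. Violating.
Others bid (2, 2): truth gives 16; no alternative beats it.
Others bid (2, 4): truth gives 16; no alternative beats it.
(Checking all 16 profiles: 4 have a profitable deviation, 12 do not.)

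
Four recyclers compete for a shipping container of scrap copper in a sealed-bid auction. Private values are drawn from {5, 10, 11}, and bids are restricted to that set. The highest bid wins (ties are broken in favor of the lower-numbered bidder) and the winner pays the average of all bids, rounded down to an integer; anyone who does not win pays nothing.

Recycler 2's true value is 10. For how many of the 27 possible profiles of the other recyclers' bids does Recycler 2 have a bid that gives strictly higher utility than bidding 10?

Others bid (5, 5, 11): truth gives 0; bid 11 gives 2 > 0. Violating.
Others bid (5, 10, 11): truth gives 0; bid 11 gives 1 > 0. Violating.
Others bid (5, 11, 5): truth gives 0; bid 11 gives 2 > 0. Violating.
Others bid (5, 11, 10): truth gives 0; bid 11 gives 1 > 0. Violating.
Others bid (5, 5, 5): truth gives 4; no alternative beats it.
Others bid (5, 5, 10): truth gives 3; no alternative beats it.
(Checking all 27 profiles: 10 have a profitable deviation, 17 do not.)

10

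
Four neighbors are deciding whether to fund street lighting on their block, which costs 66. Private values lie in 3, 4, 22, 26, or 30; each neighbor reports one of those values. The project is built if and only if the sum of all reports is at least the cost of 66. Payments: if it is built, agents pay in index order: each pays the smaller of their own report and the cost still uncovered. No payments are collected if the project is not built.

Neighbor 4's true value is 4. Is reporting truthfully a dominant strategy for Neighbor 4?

Yes

Check each profile of the others' reports and compare truth against every alternative report.
Others report (22, 22, 22): truth gives 4, best alternative gives 4.
Others report (22, 22, 26): truth gives 4, best alternative gives 4.
Others report (22, 22, 30): truth gives 4, best alternative gives 4.
Others report (22, 26, 22): truth gives 4, best alternative gives 4.
Others report (22, 26, 26): truth gives 4, best alternative gives 4.
Others report (22, 26, 30): truth gives 4, best alternative gives 4.
(Remaining 119 profiles checked similarly; truth is weakly best in each.)
In every case the truthful report is at least as good as any alternative, so it is a dominant strategy.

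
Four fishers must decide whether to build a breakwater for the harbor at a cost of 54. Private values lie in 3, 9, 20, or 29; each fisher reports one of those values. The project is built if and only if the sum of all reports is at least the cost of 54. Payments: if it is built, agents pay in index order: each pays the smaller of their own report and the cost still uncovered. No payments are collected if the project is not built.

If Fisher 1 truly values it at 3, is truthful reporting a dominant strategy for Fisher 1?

Check each profile of the others' reports and compare truth against every alternative report.
Others report (3, 20, 29): truth gives 0, best alternative gives -6.
Others report (3, 29, 20): truth gives 0, best alternative gives -6.
Others report (3, 29, 29): truth gives 0, best alternative gives -6.
Others report (9, 9, 29): truth gives 0, best alternative gives -6.
Others report (9, 20, 20): truth gives 0, best alternative gives -6.
Others report (9, 20, 29): truth gives 0, best alternative gives -6.
(Remaining 58 profiles checked similarly; truth is weakly best in each.)
In every case the truthful report is at least as good as any alternative, so it is a dominant strategy.

Yes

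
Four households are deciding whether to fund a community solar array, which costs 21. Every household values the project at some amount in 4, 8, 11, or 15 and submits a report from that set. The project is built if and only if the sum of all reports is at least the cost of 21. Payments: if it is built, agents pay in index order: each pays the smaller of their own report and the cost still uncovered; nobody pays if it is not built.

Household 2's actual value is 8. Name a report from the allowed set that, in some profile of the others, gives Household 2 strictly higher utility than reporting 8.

Suppose Household 1 reports 4, Household 3 reports 4 and Household 4 reports 11.
Report 8: project built, pays 8, utility 8 - 8 = 0.
Report 4: project built, pays 4, utility 8 - 4 = 4.
So reporting 4 beats truth here (4 > 0).

4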